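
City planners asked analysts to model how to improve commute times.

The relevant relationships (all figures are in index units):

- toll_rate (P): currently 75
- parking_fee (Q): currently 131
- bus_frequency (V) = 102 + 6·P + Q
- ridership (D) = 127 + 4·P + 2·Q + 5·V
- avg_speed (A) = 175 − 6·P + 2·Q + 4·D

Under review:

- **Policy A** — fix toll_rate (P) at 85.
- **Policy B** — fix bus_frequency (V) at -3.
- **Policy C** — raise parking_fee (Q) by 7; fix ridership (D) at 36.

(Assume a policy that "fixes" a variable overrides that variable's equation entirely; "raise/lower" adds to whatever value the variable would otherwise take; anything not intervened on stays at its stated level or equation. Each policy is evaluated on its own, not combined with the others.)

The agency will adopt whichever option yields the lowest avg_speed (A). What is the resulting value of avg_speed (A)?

145

Policy A (P := 85):
  P = 85
  Q = 131
  V = 102 + 6·85 + 131 = 743
  D = 127 + 4·85 + 2·131 + 5·743 = 4444
  A = 175 − 6·85 + 2·131 + 4·4444 = 17703
Policy B (V := -3):
  P = 75
  Q = 131
  V = -3
  D = 127 + 4·75 + 2·131 + 5·(-3) = 674
  A = 175 − 6·75 + 2·131 + 4·674 = 2683
Policy C (Q + 7, D := 36):
  P = 75
  Q = 131 + 7 = 138
  V = 102 + 6·75 + 138 = 690
  D = 36
  A = 175 − 6·75 + 2·138 + 4·36 = 145
Comparing — Policy A: A=17703, Policy B: A=2683, Policy C: A=145. Lowest is 145 (Policy C).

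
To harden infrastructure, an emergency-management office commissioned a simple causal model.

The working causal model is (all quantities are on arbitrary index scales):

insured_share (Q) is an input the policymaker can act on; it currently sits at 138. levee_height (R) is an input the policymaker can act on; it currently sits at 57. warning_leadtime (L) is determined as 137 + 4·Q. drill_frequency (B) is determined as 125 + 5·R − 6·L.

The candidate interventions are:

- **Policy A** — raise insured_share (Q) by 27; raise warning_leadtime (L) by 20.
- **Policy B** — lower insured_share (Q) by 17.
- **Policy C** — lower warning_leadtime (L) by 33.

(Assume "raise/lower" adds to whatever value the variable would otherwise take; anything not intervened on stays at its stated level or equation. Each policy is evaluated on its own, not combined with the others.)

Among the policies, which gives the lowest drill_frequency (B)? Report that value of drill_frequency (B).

Policy A (Q + 27, L + 20):
  Q = 138 + 27 = 165
  R = 57
  L = 137 + 4·165 (+20 from intervention) = 817
  B = 125 + 5·57 − 6·817 = -4492
Policy B (Q − 17):
  Q = 138 − 17 = 121
  R = 57
  L = 137 + 4·121 = 621
  B = 125 + 5·57 − 6·621 = -3316
Policy C (L − 33):
  Q = 138
  R = 57
  L = 137 + 4·138 (−33 from intervention) = 656
  B = 125 + 5·57 − 6·656 = -3526
Comparing — Policy A: B=-4492, Policy B: B=-3316, Policy C: B=-3526. Lowest is -4492 (Policy A).

-4492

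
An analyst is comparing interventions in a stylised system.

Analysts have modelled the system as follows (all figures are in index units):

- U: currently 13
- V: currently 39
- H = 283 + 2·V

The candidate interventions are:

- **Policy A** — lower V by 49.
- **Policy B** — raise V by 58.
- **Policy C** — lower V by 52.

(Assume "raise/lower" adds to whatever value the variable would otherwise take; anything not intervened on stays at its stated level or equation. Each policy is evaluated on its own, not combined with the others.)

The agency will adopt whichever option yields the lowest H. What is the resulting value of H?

Policy A (V − 49):
  V = 39 − 49 = -10
  H = 283 + 2·(-10) = 263
Policy B (V + 58):
  V = 39 + 58 = 97
  H = 283 + 2·97 = 477
Policy C (V − 52):
  V = 39 − 52 = -13
  H = 283 + 2·(-13) = 257
Comparing — Policy A: H=263, Policy B: H=477, Policy C: H=257. Lowest is 257 (Policy C).

257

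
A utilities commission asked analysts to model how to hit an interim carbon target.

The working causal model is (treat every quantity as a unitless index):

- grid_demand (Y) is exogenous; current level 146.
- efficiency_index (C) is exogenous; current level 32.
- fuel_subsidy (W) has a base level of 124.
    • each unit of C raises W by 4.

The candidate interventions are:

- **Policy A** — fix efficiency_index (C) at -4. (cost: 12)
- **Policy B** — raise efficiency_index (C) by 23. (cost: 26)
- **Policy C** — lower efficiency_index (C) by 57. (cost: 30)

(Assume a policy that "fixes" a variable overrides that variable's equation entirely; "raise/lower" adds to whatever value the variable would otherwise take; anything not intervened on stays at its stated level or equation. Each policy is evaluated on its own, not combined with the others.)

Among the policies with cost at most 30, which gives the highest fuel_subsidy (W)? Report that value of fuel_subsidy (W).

344

Policy A (C := -4):
  C = -4
  W = 124 + 4·(-4) = 108
Policy B (C + 23):
  C = 32 + 23 = 55
  W = 124 + 4·55 = 344
Policy C (C − 57):
  C = 32 − 57 = -25
  W = 124 + 4·(-25) = 24
Comparing — Policy A: W=108, Policy B: W=344, Policy C: W=24. Highest is 344 (Policy B).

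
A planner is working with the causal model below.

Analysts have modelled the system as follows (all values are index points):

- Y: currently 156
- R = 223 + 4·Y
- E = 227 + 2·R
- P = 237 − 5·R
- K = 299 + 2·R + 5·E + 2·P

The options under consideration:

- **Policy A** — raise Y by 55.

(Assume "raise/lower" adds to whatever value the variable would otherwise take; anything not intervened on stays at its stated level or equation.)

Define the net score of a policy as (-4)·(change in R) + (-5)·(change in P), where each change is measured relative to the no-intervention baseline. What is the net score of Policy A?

Baseline:
  Y = 156
  R = 223 + 4·156 = 847
  P = 237 − 5·847 = -3998
Policy A (Y + 55):
  Y = 156 + 55 = 211
  R = 223 + 4·211 = 1067
  P = 237 − 5·1067 = -5098
ΔR = 1067 − 847 = 220; ΔP = -5098 − (-3998) = -1100
Score = (-4)·220 + (-5)·(-1100) = 4620

4620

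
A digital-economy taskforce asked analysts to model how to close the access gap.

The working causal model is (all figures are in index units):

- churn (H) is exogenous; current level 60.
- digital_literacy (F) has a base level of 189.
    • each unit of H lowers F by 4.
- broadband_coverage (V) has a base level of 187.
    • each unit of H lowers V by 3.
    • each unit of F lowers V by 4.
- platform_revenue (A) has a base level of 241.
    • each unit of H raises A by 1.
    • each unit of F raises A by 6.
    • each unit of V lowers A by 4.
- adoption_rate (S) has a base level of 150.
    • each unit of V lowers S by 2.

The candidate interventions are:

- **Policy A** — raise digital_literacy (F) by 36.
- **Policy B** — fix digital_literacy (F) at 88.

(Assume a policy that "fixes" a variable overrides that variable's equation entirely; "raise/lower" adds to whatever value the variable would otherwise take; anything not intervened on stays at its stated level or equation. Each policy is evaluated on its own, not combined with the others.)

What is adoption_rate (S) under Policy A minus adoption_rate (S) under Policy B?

Policy A (F + 36):
  H = 60
  F = 189 − 4·60 (+36 from intervention) = -15
  V = 187 − 3·60 − 4·(-15) = 67
  S = 150 − 2·67 = 16
Policy B (F := 88):
  H = 60
  F = 88
  V = 187 − 3·60 − 4·88 = -345
  S = 150 − 2·(-345) = 840
S: 16 − 840 = -824

-824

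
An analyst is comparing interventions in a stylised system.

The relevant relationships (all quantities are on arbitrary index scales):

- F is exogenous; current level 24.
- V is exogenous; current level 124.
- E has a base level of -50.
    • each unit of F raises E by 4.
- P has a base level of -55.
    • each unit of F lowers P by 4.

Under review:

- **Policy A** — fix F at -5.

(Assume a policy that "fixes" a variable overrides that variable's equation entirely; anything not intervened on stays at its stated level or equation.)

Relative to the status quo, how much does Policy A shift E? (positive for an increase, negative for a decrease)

-116

Baseline:
  F = 24
  E = -50 + 4·24 = 46
Policy A (F := -5):
  F = -5
  E = -50 + 4·(-5) = -70
Change in E: -70 − 46 = -116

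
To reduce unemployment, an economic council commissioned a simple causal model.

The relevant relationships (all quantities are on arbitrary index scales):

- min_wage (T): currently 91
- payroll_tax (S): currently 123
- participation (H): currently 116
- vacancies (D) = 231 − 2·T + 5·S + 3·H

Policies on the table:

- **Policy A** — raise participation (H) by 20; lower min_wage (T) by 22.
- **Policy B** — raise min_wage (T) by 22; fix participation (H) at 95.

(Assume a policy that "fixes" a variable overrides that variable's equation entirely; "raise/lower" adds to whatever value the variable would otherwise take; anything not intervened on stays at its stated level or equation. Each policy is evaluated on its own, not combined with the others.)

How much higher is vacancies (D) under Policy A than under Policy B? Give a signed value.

211

Policy A (H + 20, T − 22):
  T = 91 − 22 = 69
  S = 123
  H = 116 + 20 = 136
  D = 231 − 2·69 + 5·123 + 3·136 = 1116
Policy B (T + 22, H := 95):
  T = 91 + 22 = 113
  S = 123
  H = 95
  D = 231 − 2·113 + 5·123 + 3·95 = 905
D: 1116 − 905 = 211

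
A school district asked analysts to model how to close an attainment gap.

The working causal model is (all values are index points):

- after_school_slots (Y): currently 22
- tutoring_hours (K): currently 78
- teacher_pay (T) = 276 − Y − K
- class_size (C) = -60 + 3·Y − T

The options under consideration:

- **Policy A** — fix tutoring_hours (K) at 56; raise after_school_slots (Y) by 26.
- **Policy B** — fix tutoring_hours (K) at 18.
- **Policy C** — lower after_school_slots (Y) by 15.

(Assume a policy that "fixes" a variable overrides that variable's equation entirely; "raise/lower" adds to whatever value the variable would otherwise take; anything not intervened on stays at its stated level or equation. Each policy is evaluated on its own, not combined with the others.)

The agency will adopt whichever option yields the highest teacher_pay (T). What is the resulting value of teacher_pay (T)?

236

Policy A (K := 56, Y + 26):
  Y = 22 + 26 = 48
  K = 56
  T = 276 − 48 − 56 = 172
Policy B (K := 18):
  Y = 22
  K = 18
  T = 276 − 22 − 18 = 236
Policy C (Y − 15):
  Y = 22 − 15 = 7
  K = 78
  T = 276 − 7 − 78 = 191
Comparing — Policy A: T=172, Policy B: T=236, Policy C: T=191. Highest is 236 (Policy B).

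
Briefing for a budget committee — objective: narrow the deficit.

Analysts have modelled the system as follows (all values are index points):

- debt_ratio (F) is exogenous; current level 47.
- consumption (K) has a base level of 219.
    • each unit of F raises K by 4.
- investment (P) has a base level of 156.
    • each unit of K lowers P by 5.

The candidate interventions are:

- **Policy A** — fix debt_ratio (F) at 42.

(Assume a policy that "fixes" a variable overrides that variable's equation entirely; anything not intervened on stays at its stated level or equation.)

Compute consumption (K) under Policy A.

387

Policy A (F := 42):
  F = 42
  K = 219 + 4·42 = 387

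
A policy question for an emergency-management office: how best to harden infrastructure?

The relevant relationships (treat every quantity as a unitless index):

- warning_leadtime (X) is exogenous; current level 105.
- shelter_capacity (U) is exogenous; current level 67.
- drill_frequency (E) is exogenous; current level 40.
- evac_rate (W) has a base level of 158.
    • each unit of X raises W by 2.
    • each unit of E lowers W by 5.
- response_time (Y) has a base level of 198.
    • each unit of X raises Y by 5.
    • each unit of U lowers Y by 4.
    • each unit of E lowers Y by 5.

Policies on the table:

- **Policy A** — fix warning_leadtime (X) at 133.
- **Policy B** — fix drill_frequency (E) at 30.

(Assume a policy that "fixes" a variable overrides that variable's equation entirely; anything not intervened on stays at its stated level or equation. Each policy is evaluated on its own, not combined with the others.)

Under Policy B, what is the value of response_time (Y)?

305

Policy B (E := 30):
  X = 105
  U = 67
  E = 30
  Y = 198 + 5·105 − 4·67 − 5·30 = 305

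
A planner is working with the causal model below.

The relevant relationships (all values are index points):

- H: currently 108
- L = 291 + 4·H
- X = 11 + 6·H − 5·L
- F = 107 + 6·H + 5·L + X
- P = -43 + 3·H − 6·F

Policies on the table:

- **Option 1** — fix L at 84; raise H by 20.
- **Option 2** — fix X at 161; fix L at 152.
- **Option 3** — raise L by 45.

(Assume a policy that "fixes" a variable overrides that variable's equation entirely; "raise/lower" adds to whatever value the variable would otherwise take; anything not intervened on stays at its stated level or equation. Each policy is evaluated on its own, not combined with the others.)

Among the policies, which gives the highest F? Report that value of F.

Option 1 (L := 84, H + 20):
  H = 108 + 20 = 128
  L = 84
  X = 11 + 6·128 − 5·84 = 359
  F = 107 + 6·128 + 5·84 + 359 = 1654
Option 2 (X := 161, L := 152):
  H = 108
  L = 152
  X = 161
  F = 107 + 6·108 + 5·152 + 161 = 1676
Option 3 (L + 45):
  H = 108
  L = 291 + 4·108 (+45 from intervention) = 768
  X = 11 + 6·108 − 5·768 = -3181
  F = 107 + 6·108 + 5·768 + (-3181) = 1414
Comparing — Option 1: F=1654, Option 2: F=1676, Option 3: F=1414. Highest is 1676 (Option 2).

1676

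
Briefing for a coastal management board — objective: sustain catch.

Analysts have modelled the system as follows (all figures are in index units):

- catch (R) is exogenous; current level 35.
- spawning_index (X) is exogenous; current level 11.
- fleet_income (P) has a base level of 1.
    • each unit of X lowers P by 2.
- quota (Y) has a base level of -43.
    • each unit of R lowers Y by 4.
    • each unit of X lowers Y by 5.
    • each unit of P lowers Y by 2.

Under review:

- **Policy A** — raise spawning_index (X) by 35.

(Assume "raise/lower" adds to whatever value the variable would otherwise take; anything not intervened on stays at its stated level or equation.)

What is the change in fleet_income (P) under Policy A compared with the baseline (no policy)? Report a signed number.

-70

Baseline:
  X = 11
  P = 1 − 2·11 = -21
Policy A (X + 35):
  X = 11 + 35 = 46
  P = 1 − 2·46 = -91
Change in P: -91 − (-21) = -70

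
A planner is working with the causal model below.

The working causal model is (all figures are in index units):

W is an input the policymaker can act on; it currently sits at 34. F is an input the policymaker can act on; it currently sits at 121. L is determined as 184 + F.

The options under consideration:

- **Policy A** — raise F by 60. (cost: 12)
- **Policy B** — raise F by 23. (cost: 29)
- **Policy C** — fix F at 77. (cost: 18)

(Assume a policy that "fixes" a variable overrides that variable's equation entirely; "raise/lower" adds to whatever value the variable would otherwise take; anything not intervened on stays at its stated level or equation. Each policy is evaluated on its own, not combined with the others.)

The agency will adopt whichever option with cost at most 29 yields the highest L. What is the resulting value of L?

365

Policy A (F + 60):
  F = 121 + 60 = 181
  L = 184 + 181 = 365
Policy B (F + 23):
  F = 121 + 23 = 144
  L = 184 + 144 = 328
Policy C (F := 77):
  F = 77
  L = 184 + 77 = 261
Comparing — Policy A: L=365, Policy B: L=328, Policy C: L=261. Highest is 365 (Policy A).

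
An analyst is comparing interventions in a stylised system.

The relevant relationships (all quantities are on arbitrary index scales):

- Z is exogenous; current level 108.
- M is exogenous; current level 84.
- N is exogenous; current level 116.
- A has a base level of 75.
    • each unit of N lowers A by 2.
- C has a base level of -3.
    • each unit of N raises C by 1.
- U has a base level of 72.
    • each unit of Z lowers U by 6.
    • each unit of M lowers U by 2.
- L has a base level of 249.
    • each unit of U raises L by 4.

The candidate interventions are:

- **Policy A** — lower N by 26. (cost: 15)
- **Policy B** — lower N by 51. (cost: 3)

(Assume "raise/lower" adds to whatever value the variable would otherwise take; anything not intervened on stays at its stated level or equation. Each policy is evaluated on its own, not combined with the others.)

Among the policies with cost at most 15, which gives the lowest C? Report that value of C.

Policy A (N − 26):
  N = 116 − 26 = 90
  C = -3 + 90 = 87
Policy B (N − 51):
  N = 116 − 51 = 65
  C = -3 + 65 = 62
Comparing — Policy A: C=87, Policy B: C=62. Lowest is 62 (Policy B).

62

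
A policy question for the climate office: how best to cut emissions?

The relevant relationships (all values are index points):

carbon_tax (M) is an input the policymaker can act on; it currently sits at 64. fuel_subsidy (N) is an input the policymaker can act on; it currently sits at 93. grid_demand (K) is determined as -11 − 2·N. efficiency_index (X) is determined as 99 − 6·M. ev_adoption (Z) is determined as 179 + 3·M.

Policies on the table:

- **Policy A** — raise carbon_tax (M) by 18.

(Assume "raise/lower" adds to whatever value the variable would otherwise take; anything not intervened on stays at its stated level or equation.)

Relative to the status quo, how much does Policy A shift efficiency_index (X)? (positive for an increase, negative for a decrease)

-108

Baseline:
  M = 64
  X = 99 − 6·64 = -285
Policy A (M + 18):
  M = 64 + 18 = 82
  X = 99 − 6·82 = -393
Change in X: -393 − (-285) = -108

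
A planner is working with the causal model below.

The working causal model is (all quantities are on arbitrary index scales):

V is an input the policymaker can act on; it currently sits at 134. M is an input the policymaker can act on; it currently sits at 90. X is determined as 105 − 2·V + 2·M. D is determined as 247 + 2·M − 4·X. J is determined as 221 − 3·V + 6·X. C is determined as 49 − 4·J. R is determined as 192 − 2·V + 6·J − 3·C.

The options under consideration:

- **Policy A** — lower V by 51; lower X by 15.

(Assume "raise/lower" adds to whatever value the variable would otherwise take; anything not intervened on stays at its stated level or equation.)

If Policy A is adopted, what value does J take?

Policy A (V − 51, X − 15):
  V = 134 − 51 = 83
  M = 90
  X = 105 − 2·83 + 2·90 (−15 from intervention) = 104
  J = 221 − 3·83 + 6·104 = 596

596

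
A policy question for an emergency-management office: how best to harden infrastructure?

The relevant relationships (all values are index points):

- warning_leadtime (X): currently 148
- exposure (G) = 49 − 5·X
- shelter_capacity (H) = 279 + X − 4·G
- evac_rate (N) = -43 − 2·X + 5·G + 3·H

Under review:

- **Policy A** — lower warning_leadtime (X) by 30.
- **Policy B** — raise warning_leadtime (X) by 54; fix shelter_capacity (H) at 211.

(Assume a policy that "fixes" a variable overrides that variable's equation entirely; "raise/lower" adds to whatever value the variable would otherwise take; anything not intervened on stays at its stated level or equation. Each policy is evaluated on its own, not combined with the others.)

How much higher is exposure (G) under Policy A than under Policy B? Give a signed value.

Policy A (X − 30):
  X = 148 − 30 = 118
  G = 49 − 5·118 = -541
Policy B (X + 54, H := 211):
  X = 148 + 54 = 202
  G = 49 − 5·202 = -961
G: -541 − (-961) = 420

420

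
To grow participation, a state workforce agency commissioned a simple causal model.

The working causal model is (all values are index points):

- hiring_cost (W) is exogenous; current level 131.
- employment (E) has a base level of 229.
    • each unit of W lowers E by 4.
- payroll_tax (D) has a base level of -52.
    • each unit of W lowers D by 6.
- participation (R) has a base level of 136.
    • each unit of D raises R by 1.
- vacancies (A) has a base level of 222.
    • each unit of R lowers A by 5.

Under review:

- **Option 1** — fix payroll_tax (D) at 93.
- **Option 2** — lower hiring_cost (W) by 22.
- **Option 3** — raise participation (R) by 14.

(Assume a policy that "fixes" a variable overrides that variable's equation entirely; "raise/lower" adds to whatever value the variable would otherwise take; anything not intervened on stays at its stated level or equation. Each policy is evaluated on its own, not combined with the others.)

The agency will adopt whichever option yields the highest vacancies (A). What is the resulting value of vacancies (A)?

3662

Option 1 (D := 93):
  W = 131
  D = 93
  R = 136 + 93 = 229
  A = 222 − 5·229 = -923
Option 2 (W − 22):
  W = 131 − 22 = 109
  D = -52 − 6·109 = -706
  R = 136 + (-706) = -570
  A = 222 − 5·(-570) = 3072
Option 3 (R + 14):
  W = 131
  D = -52 − 6·131 = -838
  R = 136 + (-838) (+14 from intervention) = -688
  A = 222 − 5·(-688) = 3662
Comparing — Option 1: A=-923, Option 2: A=3072, Option 3: A=3662. Highest is 3662 (Option 3).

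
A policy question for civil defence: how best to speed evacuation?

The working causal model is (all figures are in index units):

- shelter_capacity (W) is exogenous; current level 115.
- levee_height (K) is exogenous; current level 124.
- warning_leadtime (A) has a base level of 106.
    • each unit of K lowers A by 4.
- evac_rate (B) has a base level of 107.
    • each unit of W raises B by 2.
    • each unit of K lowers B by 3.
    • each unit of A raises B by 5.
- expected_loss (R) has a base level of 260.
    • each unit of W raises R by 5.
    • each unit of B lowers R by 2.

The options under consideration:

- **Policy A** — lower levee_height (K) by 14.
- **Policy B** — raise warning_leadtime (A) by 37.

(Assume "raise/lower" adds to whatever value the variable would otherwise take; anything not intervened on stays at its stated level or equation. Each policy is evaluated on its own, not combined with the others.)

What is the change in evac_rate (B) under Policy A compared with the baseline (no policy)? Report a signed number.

Baseline:
  W = 115
  K = 124
  A = 106 − 4·124 = -390
  B = 107 + 2·115 − 3·124 + 5·(-390) = -1985
Policy A (K − 14):
  W = 115
  K = 124 − 14 = 110
  A = 106 − 4·110 = -334
  B = 107 + 2·115 − 3·110 + 5·(-334) = -1663
Change in B: -1663 − (-1985) = 322

322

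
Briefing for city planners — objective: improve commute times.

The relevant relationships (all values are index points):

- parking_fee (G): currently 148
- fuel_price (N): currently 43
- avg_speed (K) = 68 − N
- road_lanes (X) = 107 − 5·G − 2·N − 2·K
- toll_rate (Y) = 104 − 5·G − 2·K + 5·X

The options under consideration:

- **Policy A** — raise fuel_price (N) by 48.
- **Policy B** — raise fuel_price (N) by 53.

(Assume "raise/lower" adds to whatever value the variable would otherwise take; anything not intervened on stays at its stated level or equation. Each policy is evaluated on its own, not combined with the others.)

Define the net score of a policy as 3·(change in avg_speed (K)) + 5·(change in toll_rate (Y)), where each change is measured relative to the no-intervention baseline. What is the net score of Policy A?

336

Baseline:
  G = 148
  N = 43
  K = 68 − 43 = 25
  X = 107 − 5·148 − 2·43 − 2·25 = -769
  Y = 104 − 5·148 − 2·25 + 5·(-769) = -4531
Policy A (N + 48):
  G = 148
  N = 43 + 48 = 91
  K = 68 − 91 = -23
  X = 107 − 5·148 − 2·91 − 2·(-23) = -769
  Y = 104 − 5·148 − 2·(-23) + 5·(-769) = -4435
ΔK = -23 − 25 = -48; ΔY = -4435 − (-4531) = 96
Score = 3·(-48) + 5·96 = 336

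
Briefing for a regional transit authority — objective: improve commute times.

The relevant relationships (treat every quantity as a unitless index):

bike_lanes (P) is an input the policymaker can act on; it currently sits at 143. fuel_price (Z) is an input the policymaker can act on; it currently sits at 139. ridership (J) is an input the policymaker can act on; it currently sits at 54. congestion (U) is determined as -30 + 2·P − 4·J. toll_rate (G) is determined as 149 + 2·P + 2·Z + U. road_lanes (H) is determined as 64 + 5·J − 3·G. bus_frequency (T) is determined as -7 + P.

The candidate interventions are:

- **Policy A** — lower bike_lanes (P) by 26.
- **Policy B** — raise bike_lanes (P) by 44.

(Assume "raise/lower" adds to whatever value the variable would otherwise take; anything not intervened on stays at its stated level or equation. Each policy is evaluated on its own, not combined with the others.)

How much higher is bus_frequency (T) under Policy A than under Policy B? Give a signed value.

Policy A (P − 26):
  P = 143 − 26 = 117
  T = -7 + 117 = 110
Policy B (P + 44):
  P = 143 + 44 = 187
  T = -7 + 187 = 180
T: 110 − 180 = -70

-70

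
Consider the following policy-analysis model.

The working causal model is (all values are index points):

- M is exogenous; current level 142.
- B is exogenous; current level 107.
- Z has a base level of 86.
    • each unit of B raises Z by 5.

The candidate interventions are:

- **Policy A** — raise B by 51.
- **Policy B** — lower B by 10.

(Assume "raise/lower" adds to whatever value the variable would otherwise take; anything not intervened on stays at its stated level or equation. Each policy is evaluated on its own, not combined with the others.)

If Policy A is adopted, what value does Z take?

876

Policy A (B + 51):
  B = 107 + 51 = 158
  Z = 86 + 5·158 = 876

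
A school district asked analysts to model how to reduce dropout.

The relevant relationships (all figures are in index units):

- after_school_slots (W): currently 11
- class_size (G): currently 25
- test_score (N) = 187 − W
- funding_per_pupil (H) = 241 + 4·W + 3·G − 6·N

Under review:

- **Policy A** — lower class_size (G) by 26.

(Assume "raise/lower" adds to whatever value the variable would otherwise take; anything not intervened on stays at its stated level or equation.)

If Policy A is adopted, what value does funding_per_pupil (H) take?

-774

Policy A (G − 26):
  W = 11
  G = 25 − 26 = -1
  N = 187 − 11 = 176
  H = 241 + 4·11 + 3·(-1) − 6·176 = -774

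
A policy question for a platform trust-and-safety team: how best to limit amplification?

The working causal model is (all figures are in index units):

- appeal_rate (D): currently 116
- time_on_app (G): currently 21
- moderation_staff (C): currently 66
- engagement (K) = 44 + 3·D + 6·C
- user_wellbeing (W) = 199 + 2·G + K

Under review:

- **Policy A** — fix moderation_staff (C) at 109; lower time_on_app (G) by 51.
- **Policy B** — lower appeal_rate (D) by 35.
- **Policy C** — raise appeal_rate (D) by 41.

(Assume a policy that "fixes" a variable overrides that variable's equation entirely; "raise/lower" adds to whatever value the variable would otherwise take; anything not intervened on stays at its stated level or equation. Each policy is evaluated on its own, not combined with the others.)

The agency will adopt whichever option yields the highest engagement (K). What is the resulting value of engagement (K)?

1046

Policy A (C := 109, G − 51):
  D = 116
  C = 109
  K = 44 + 3·116 + 6·109 = 1046
Policy B (D − 35):
  D = 116 − 35 = 81
  C = 66
  K = 44 + 3·81 + 6·66 = 683
Policy C (D + 41):
  D = 116 + 41 = 157
  C = 66
  K = 44 + 3·157 + 6·66 = 911
Comparing — Policy A: K=1046, Policy B: K=683, Policy C: K=911. Highest is 1046 (Policy A).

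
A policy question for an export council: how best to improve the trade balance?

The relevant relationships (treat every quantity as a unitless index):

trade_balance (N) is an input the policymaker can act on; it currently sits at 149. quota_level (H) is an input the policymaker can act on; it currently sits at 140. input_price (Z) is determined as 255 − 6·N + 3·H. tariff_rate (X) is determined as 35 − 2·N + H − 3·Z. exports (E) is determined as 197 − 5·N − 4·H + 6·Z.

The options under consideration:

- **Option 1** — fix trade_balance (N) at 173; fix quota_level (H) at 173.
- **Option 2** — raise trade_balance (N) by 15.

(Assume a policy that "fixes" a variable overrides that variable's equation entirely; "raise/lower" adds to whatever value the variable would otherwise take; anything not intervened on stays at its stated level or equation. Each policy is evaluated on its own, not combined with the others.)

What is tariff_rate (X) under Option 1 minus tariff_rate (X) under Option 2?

Option 1 (N := 173, H := 173):
  N = 173
  H = 173
  Z = 255 − 6·173 + 3·173 = -264
  X = 35 − 2·173 + 173 − 3·(-264) = 654
Option 2 (N + 15):
  N = 149 + 15 = 164
  H = 140
  Z = 255 − 6·164 + 3·140 = -309
  X = 35 − 2·164 + 140 − 3·(-309) = 774
X: 654 − 774 = -120

-120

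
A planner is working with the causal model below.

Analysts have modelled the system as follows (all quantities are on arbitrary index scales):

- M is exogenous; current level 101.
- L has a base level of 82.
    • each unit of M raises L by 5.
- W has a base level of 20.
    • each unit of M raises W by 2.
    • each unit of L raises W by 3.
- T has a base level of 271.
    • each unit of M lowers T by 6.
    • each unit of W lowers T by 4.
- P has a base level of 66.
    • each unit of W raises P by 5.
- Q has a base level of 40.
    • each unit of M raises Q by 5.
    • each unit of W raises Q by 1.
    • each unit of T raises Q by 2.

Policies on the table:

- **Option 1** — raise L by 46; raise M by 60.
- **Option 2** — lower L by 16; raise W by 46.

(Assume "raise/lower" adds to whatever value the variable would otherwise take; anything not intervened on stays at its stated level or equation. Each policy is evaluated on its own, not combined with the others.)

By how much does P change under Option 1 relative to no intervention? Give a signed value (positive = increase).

Baseline:
  M = 101
  L = 82 + 5·101 = 587
  W = 20 + 2·101 + 3·587 = 1983
  P = 66 + 5·1983 = 9981
Option 1 (L + 46, M + 60):
  M = 101 + 60 = 161
  L = 82 + 5·161 (+46 from intervention) = 933
  W = 20 + 2·161 + 3·933 = 3141
  P = 66 + 5·3141 = 15771
Change in P: 15771 − 9981 = 5790

5790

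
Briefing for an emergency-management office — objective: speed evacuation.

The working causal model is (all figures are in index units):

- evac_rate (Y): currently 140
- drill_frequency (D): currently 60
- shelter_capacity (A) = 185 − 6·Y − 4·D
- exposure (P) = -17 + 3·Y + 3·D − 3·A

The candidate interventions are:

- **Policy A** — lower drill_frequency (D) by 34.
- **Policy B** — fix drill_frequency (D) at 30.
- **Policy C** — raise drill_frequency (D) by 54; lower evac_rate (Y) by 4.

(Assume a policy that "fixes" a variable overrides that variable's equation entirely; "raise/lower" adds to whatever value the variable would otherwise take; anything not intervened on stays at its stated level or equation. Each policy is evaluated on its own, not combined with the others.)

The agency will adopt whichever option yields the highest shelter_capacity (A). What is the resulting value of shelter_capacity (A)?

Policy A (D − 34):
  Y = 140
  D = 60 − 34 = 26
  A = 185 − 6·140 − 4·26 = -759
Policy B (D := 30):
  Y = 140
  D = 30
  A = 185 − 6·140 − 4·30 = -775
Policy C (D + 54, Y − 4):
  Y = 140 − 4 = 136
  D = 60 + 54 = 114
  A = 185 − 6·136 − 4·114 = -1087
Comparing — Policy A: A=-759, Policy B: A=-775, Policy C: A=-1087. Highest is -759 (Policy A).

-759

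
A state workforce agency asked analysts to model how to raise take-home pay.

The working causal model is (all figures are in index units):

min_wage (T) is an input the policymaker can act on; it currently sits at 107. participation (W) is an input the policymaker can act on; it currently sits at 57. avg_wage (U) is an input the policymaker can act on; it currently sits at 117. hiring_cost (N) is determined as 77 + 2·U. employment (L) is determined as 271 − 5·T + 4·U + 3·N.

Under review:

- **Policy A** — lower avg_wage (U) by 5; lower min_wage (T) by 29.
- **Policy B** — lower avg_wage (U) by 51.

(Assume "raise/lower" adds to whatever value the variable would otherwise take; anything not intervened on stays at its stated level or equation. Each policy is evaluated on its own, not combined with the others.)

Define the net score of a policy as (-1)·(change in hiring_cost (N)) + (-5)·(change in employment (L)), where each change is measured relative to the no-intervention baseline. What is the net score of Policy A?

-465

Baseline:
  T = 107
  U = 117
  N = 77 + 2·117 = 311
  L = 271 − 5·107 + 4·117 + 3·311 = 1137
Policy A (U − 5, T − 29):
  T = 107 − 29 = 78
  U = 117 − 5 = 112
  N = 77 + 2·112 = 301
  L = 271 − 5·78 + 4·112 + 3·301 = 1232
ΔN = 301 − 311 = -10; ΔL = 1232 − 1137 = 95
Score = (-1)·(-10) + (-5)·95 = -465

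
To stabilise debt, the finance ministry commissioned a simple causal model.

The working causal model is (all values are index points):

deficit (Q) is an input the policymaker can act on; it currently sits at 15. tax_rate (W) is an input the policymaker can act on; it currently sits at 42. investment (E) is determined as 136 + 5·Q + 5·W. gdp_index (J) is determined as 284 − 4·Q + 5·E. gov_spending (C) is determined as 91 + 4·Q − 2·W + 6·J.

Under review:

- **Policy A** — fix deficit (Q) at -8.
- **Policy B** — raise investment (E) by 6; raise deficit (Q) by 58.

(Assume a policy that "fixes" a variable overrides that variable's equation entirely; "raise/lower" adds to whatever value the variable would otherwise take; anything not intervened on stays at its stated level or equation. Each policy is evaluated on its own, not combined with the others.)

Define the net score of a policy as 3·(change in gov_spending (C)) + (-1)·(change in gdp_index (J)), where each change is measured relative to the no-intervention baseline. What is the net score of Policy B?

21912

Baseline:
  Q = 15
  W = 42
  E = 136 + 5·15 + 5·42 = 421
  J = 284 − 4·15 + 5·421 = 2329
  C = 91 + 4·15 − 2·42 + 6·2329 = 14041
Policy B (E + 6, Q + 58):
  Q = 15 + 58 = 73
  W = 42
  E = 136 + 5·73 + 5·42 (+6 from intervention) = 717
  J = 284 − 4·73 + 5·717 = 3577
  C = 91 + 4·73 − 2·42 + 6·3577 = 21761
ΔC = 21761 − 14041 = 7720; ΔJ = 3577 − 2329 = 1248
Score = 3·7720 + (-1)·1248 = 21912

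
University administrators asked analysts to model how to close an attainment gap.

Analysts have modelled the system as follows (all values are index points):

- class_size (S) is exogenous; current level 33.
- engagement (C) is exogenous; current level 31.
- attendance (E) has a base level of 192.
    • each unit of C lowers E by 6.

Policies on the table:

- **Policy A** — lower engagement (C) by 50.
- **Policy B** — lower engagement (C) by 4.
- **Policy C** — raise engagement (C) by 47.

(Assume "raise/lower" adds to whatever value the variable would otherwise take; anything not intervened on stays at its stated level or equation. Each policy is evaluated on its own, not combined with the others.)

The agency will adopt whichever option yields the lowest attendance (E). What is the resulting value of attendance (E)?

Policy A (C − 50):
  C = 31 − 50 = -19
  E = 192 − 6·(-19) = 306
Policy B (C − 4):
  C = 31 − 4 = 27
  E = 192 − 6·27 = 30
Policy C (C + 47):
  C = 31 + 47 = 78
  E = 192 − 6·78 = -276
Comparing — Policy A: E=306, Policy B: E=30, Policy C: E=-276. Lowest is -276 (Policy C).

-276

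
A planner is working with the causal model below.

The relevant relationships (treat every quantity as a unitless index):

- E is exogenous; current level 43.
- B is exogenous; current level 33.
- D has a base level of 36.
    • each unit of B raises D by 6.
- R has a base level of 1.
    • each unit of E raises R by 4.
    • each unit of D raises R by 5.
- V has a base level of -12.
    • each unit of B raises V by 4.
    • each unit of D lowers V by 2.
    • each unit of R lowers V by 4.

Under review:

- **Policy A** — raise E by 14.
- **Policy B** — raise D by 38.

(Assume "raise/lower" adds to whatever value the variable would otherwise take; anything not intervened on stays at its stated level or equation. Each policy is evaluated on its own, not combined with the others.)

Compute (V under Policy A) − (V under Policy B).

Policy A (E + 14):
  E = 43 + 14 = 57
  B = 33
  D = 36 + 6·33 = 234
  R = 1 + 4·57 + 5·234 = 1399
  V = -12 + 4·33 − 2·234 − 4·1399 = -5944
Policy B (D + 38):
  E = 43
  B = 33
  D = 36 + 6·33 (+38 from intervention) = 272
  R = 1 + 4·43 + 5·272 = 1533
  V = -12 + 4·33 − 2·272 − 4·1533 = -6556
V: -5944 − (-6556) = 612

612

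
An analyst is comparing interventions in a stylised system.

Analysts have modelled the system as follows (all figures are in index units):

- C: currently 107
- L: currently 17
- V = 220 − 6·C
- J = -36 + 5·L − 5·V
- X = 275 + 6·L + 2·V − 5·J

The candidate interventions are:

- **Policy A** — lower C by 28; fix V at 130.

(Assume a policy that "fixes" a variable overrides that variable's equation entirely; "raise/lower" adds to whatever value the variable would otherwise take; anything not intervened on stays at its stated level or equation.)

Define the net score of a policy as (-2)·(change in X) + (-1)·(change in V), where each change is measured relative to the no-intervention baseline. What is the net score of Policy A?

Baseline:
  C = 107
  L = 17
  V = 220 − 6·107 = -422
  J = -36 + 5·17 − 5·(-422) = 2159
  X = 275 + 6·17 + 2·(-422) − 5·2159 = -11262
Policy A (C − 28, V := 130):
  C = 107 − 28 = 79
  L = 17
  V = 130
  J = -36 + 5·17 − 5·130 = -601
  X = 275 + 6·17 + 2·130 − 5·(-601) = 3642
ΔX = 3642 − (-11262) = 14904; ΔV = 130 − (-422) = 552
Score = (-2)·14904 + (-1)·552 = -30360

-30360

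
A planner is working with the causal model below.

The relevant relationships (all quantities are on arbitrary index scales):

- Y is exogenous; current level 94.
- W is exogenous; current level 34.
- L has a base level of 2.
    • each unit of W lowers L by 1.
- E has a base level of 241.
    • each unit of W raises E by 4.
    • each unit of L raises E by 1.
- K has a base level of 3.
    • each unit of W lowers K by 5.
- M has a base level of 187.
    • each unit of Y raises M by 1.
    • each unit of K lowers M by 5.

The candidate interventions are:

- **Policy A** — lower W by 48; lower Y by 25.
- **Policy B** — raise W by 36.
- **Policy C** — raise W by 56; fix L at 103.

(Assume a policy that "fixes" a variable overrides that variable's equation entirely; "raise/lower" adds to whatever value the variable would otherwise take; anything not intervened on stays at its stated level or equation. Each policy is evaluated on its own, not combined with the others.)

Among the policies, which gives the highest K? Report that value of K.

73

Policy A (W − 48, Y − 25):
  W = 34 − 48 = -14
  K = 3 − 5·(-14) = 73
Policy B (W + 36):
  W = 34 + 36 = 70
  K = 3 − 5·70 = -347
Policy C (W + 56, L := 103):
  W = 34 + 56 = 90
  K = 3 − 5·90 = -447
Comparing — Policy A: K=73, Policy B: K=-347, Policy C: K=-447. Highest is 73 (Policy A).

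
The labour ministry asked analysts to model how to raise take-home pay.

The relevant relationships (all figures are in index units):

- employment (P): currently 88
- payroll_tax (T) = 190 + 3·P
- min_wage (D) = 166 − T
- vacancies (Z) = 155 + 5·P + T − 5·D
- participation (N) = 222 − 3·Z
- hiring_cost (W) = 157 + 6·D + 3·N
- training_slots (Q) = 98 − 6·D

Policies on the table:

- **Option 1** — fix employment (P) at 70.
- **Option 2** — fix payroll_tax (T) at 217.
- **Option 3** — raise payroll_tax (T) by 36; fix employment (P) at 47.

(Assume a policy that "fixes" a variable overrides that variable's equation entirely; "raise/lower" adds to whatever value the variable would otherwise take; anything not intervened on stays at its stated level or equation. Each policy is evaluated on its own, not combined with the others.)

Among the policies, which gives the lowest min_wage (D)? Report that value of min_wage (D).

-234

Option 1 (P := 70):
  P = 70
  T = 190 + 3·70 = 400
  D = 166 − 400 = -234
Option 2 (T := 217):
  P = 88
  T = 217
  D = 166 − 217 = -51
Option 3 (T + 36, P := 47):
  P = 47
  T = 190 + 3·47 (+36 from intervention) = 367
  D = 166 − 367 = -201
Comparing — Option 1: D=-234, Option 2: D=-51, Option 3: D=-201. Lowest is -234 (Option 1).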